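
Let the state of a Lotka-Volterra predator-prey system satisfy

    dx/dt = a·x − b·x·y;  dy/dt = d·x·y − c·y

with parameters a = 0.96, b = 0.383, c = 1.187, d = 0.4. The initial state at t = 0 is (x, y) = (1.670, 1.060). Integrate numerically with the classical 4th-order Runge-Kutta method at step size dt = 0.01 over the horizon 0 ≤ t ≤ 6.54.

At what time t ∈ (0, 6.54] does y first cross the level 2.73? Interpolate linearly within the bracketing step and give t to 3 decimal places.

t=0.000: state=(1.670, 1.060)
step 1 (dt=0.01): k1=(0.925, -0.550), k2=(0.930, -0.547), k3=(0.930, -0.547), k4=(0.934, -0.543); state += dt/6·(k1+2k2+2k3+k4)
t=0.010: state=(1.679, 1.055)
t=0.020: state=(1.689, 1.049)
t=0.030: state=(1.698, 1.044)
continuing one RK4 step at a time; state shown every 25 steps (Δt=0.25):
t=0.250: state=(1.929, 0.943)
t=0.500: state=(2.250, 0.863)
t=0.750: state=(2.640, 0.819)
t=1.000: state=(3.106, 0.810)
t=1.250: state=(3.649, 0.844)
t=1.500: state=(4.263, 0.931)
t=1.750: state=(4.922, 1.095)
t=2.000: state=(5.565, 1.375)
t=2.250: state=(6.078, 1.833)
t=2.500: state=(6.282, 2.536)
t=2.550: state=(6.268, 2.709)
next step: t=2.560: state=(6.263, 2.745) — y has crossed 2.73
linear interpolation between t=2.550 (2.70939) and t=2.560 (2.74537) → t≈2.556

t = 2.556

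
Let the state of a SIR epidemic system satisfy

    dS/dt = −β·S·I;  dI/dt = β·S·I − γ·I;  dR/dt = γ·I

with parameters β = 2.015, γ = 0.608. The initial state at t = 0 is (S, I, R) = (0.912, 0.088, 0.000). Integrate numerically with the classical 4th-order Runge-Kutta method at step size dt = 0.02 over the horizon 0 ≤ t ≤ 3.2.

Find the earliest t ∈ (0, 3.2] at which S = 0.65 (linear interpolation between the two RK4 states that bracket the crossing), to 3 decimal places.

t = 1.040

t=0.000: state=(0.912, 0.088, 0.000)
step 1 (dt=0.02): k1=(-0.162, 0.108, 0.054), k2=(-0.163, 0.109, 0.054), k3=(-0.163, 0.109, 0.054), k4=(-0.165, 0.110, 0.055); state += dt/6·(k1+2k2+2k3+k4)
t=0.020: state=(0.909, 0.090, 0.001)
t=0.040: state=(0.905, 0.092, 0.002)
t=0.060: state=(0.902, 0.095, 0.003)
continuing one RK4 step at a time; state shown every 10 steps (Δt=0.2):
t=0.200: state=(0.876, 0.112, 0.012)
t=0.400: state=(0.833, 0.140, 0.027)
t=0.600: state=(0.782, 0.171, 0.046)
t=0.800: state=(0.725, 0.206, 0.069)
t=1.000: state=(0.663, 0.241, 0.096)
t=1.020: state=(0.656, 0.244, 0.099)
next step: t=1.040: state=(0.650, 0.248, 0.102) — S has crossed 0.65
linear interpolation between t=1.020 (0.65644) and t=1.040 (0.64996) → t≈1.040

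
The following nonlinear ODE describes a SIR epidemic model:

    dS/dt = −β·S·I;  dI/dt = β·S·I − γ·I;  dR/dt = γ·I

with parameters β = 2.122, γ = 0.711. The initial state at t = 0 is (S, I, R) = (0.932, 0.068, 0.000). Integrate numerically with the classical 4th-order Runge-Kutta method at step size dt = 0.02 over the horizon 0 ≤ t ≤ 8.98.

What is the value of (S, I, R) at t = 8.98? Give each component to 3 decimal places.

(S, I, R) = (0.058, 0.013, 0.929)

t=0.000: state=(0.932, 0.068, 0.000)
step 1 (dt=0.02): k1=(-0.134, 0.086, 0.048), k2=(-0.136, 0.087, 0.049), k3=(-0.136, 0.087, 0.049), k4=(-0.138, 0.088, 0.050); state += dt/6·(k1+2k2+2k3+k4)
t=0.020: state=(0.929, 0.070, 0.001)
t=0.040: state=(0.926, 0.072, 0.002)
t=0.060: state=(0.924, 0.073, 0.003)
continuing one RK4 step at a time; state shown every 25 steps (Δt=0.5):
t=0.500: state=(0.844, 0.123, 0.033)
t=1.000: state=(0.713, 0.197, 0.090)
t=1.500: state=(0.555, 0.271, 0.173)
t=2.000: state=(0.405, 0.316, 0.279)
t=2.500: state=(0.289, 0.319, 0.393)
t=3.000: state=(0.209, 0.290, 0.502)
t=3.500: state=(0.157, 0.246, 0.597)
t=4.000: state=(0.124, 0.200, 0.676)
t=4.500: state=(0.102, 0.158, 0.740)
t=5.000: state=(0.088, 0.122, 0.789)
t=5.500: state=(0.079, 0.094, 0.827)
t=6.000: state=(0.072, 0.071, 0.857)
t=6.500: state=(0.068, 0.054, 0.879)
t=7.000: state=(0.064, 0.040, 0.895)
t=7.500: state=(0.062, 0.030, 0.908)
t=8.000: state=(0.060, 0.023, 0.917)
t=8.500: state=(0.059, 0.017, 0.924)
t=8.980: state=(0.058, 0.013, 0.929)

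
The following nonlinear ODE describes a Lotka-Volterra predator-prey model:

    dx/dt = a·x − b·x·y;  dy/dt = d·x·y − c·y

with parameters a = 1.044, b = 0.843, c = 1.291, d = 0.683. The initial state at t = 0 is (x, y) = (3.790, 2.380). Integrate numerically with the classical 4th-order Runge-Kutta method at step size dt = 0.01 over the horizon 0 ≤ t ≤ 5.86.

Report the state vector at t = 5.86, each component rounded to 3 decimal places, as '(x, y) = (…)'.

(x, y) = (4.105, 2.081)

t=0.000: state=(3.790, 2.380)
step 1 (dt=0.01): k1=(-3.647, 3.088), k2=(-3.679, 3.078), k3=(-3.679, 3.078), k4=(-3.709, 3.068); state += dt/6·(k1+2k2+2k3+k4)
t=0.010: state=(3.753, 2.411)
t=0.020: state=(3.716, 2.441)
t=0.030: state=(3.678, 2.472)
continuing one RK4 step at a time; state shown every 20 steps (Δt=0.2):
t=0.200: state=(2.979, 2.923)
t=0.400: state=(2.180, 3.207)
t=0.600: state=(1.560, 3.190)
t=0.800: state=(1.143, 2.958)
t=1.000: state=(0.879, 2.619)
t=1.200: state=(0.718, 2.254)
t=1.400: state=(0.623, 1.907)
t=1.600: state=(0.572, 1.598)
t=1.800: state=(0.551, 1.332)
t=2.000: state=(0.553, 1.109)
t=2.200: state=(0.574, 0.925)
t=2.400: state=(0.613, 0.775)
t=2.600: state=(0.670, 0.653)
t=2.800: state=(0.746, 0.556)
t=3.000: state=(0.843, 0.478)
t=3.200: state=(0.963, 0.418)
t=3.400: state=(1.110, 0.372)
t=3.600: state=(1.289, 0.338)
t=3.800: state=(1.503, 0.316)
t=4.000: state=(1.758, 0.305)
t=4.200: state=(2.058, 0.305)
t=4.400: state=(2.406, 0.320)
t=4.600: state=(2.802, 0.352)
t=4.800: state=(3.239, 0.411)
t=5.000: state=(3.696, 0.510)
t=5.200: state=(4.126, 0.673)
t=5.400: state=(4.448, 0.935)
t=5.600: state=(4.535, 1.338)
t=5.800: state=(4.263, 1.894)
t=5.860: state=(4.105, 2.081)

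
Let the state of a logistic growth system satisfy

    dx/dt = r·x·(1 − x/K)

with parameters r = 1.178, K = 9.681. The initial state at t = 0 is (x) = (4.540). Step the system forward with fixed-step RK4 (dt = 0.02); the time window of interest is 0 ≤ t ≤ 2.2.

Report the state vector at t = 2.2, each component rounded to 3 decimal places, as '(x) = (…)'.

t=0.000: state=(4.540)
step 1 (dt=0.02): k1=(2.840), k2=(2.842), k3=(2.842), k4=(2.844); state += dt/6·(k1+2k2+2k3+k4)
t=0.020: state=(4.597)
t=0.040: state=(4.654)
t=0.060: state=(4.711)
continuing one RK4 step at a time; state shown every 5 steps (Δt=0.1):
t=0.100: state=(4.825)
t=0.200: state=(5.110)
t=0.300: state=(5.393)
t=0.400: state=(5.672)
t=0.500: state=(5.945)
t=0.600: state=(6.212)
t=0.700: state=(6.469)
t=0.800: state=(6.717)
t=0.900: state=(6.954)
t=1.000: state=(7.178)
t=1.100: state=(7.391)
t=1.200: state=(7.590)
t=1.300: state=(7.777)
t=1.400: state=(7.951)
t=1.500: state=(8.112)
t=1.600: state=(8.261)
t=1.700: state=(8.397)
t=1.800: state=(8.523)
t=1.900: state=(8.638)
t=2.000: state=(8.743)
t=2.100: state=(8.838)
t=2.200: state=(8.924)

(x) = (8.924)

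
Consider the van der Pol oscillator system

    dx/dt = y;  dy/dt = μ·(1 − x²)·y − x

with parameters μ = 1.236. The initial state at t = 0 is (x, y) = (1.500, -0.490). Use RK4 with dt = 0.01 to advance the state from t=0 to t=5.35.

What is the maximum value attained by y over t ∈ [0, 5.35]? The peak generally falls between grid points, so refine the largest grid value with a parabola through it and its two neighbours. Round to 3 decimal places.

t=0.000: state=(1.500, -0.490)
step 1 (dt=0.01): k1=(-0.490, -0.743), k2=(-0.494, -0.739), k3=(-0.494, -0.739), k4=(-0.497, -0.736); state += dt/6·(k1+2k2+2k3+k4)
t=0.010: state=(1.495, -0.497)
t=0.020: state=(1.490, -0.505)
t=0.030: state=(1.485, -0.512)
continuing one RK4 step at a time; state shown every 20 steps (Δt=0.2):
t=0.200: state=(1.388, -0.629)
t=0.400: state=(1.249, -0.766)
t=0.600: state=(1.080, -0.924)
t=0.800: state=(0.876, -1.131)
t=1.000: state=(0.623, -1.417)
t=1.200: state=(0.301, -1.820)
t=1.400: state=(-0.114, -2.342)
t=1.600: state=(-0.633, -2.806)
t=1.800: state=(-1.199, -2.717)
t=2.000: state=(-1.663, -1.817)
t=2.200: state=(-1.916, -0.763)
t=2.400: state=(-1.995, -0.095)
t=2.600: state=(-1.977, 0.237)
t=2.800: state=(-1.911, 0.401)
t=3.000: state=(-1.821, 0.497)
t=3.200: state=(-1.714, 0.570)
t=3.400: state=(-1.593, 0.641)
t=3.600: state=(-1.457, 0.723)
t=3.800: state=(-1.302, 0.827)
t=4.000: state=(-1.124, 0.965)
t=4.200: state=(-0.912, 1.159)
t=4.400: state=(-0.655, 1.438)
t=4.600: state=(-0.329, 1.839)
t=4.800: state=(0.090, 2.368)
t=5.000: state=(0.616, 2.853)
t=5.200: state=(1.194, 2.781)
t=5.350: state=(1.569, 2.147)
largest grid value and its neighbours: y(5.080)=2.92615, y(5.090)=2.92678, y(5.100)=2.92527
parabola through these three points peaks at t≈5.088 with y≈2.92683

max y = 2.927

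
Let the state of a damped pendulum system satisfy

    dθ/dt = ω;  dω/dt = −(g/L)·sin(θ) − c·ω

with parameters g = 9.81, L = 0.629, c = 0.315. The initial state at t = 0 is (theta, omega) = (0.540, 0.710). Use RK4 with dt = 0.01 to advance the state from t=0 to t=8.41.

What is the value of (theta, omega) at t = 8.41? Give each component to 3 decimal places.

t=0.000: state=(0.540, 0.710)
step 1 (dt=0.01): k1=(0.710, -8.242), k2=(0.669, -8.277), k3=(0.669, -8.274), k4=(0.627, -8.305); state += dt/6·(k1+2k2+2k3+k4)
t=0.010: state=(0.547, 0.627)
t=0.020: state=(0.553, 0.544)
t=0.030: state=(0.558, 0.460)
continuing one RK4 step at a time; state shown every 50 steps (Δt=0.5):
t=0.500: state=(0.003, -2.082)
t=1.000: state=(-0.461, 0.752)
t=1.500: state=(0.307, 1.259)
t=2.000: state=(0.184, -1.507)
t=2.500: state=(-0.387, -0.045)
t=3.000: state=(0.111, 1.320)
t=3.500: state=(0.253, -0.877)
t=4.000: state=(-0.272, -0.509)
t=4.500: state=(-0.025, 1.112)
t=5.000: state=(0.249, -0.348)
t=5.500: state=(-0.156, -0.701)
t=6.000: state=(-0.102, 0.797)
t=6.500: state=(0.206, 0.031)
t=7.000: state=(-0.060, -0.703)
t=7.500: state=(-0.133, 0.476)
t=8.000: state=(0.146, 0.259)
t=8.410: state=(0.061, -0.561)

(theta, omega) = (0.061, -0.561)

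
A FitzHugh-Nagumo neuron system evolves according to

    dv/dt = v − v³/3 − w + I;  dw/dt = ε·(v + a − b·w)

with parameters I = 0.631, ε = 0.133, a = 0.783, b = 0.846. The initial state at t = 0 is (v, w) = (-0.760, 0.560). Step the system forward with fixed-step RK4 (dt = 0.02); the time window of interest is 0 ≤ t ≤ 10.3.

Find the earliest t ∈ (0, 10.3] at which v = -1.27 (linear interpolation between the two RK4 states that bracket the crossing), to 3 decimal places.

t = 0.956

t=0.000: state=(-0.760, 0.560)
step 1 (dt=0.02): k1=(-0.543, -0.060), k2=(-0.544, -0.061), k3=(-0.544, -0.061), k4=(-0.546, -0.061); state += dt/6·(k1+2k2+2k3+k4)
t=0.020: state=(-0.771, 0.559)
t=0.040: state=(-0.782, 0.558)
t=0.060: state=(-0.793, 0.556)
continuing one RK4 step at a time; state shown every 25 steps (Δt=0.5):
t=0.500: state=(-1.041, 0.522)
t=0.940: state=(-1.263, 0.475)
next step: t=0.960: state=(-1.272, 0.473) — v has crossed -1.27
linear interpolation between t=0.940 (-1.26307) and t=0.960 (-1.27171) → t≈0.956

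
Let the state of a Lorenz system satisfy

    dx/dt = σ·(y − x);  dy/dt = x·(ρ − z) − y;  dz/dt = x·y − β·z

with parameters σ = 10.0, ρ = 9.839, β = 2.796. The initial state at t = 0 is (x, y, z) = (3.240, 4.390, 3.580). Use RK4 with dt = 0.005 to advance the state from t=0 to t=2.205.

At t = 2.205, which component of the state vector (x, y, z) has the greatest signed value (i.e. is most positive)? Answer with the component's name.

largest component: z

t=0.000: state=(3.240, 4.390, 3.580)
step 1 (dt=0.005): k1=(11.500, 15.889, 4.214), k2=(11.610, 15.995, 4.441), k3=(11.610, 15.995, 4.441), k4=(11.719, 16.099, 4.670); state += dt/6·(k1+2k2+2k3+k4)
t=0.005: state=(3.298, 4.470, 3.602)
t=0.010: state=(3.357, 4.551, 3.627)
t=0.015: state=(3.417, 4.633, 3.654)
continuing one RK4 step at a time; state shown every 20 steps (Δt=0.1):
t=0.100: state=(4.598, 6.139, 4.530)
t=0.200: state=(6.194, 7.730, 6.776)
t=0.300: state=(7.343, 7.929, 9.925)
t=0.400: state=(7.157, 6.219, 12.108)
t=0.500: state=(5.765, 4.133, 12.049)
t=0.600: state=(4.260, 2.996, 10.610)
t=0.700: state=(3.330, 2.731, 8.933)
t=0.800: state=(3.016, 2.960, 7.521)
t=0.900: state=(3.168, 3.510, 6.549)
t=1.000: state=(3.673, 4.329, 6.119)
t=1.100: state=(4.450, 5.327, 6.348)
t=1.200: state=(5.357, 6.244, 7.310)
t=1.300: state=(6.097, 6.623, 8.807)
t=1.400: state=(6.302, 6.162, 10.181)
t=1.500: state=(5.858, 5.169, 10.720)
t=1.600: state=(5.079, 4.285, 10.337)
t=1.700: state=(4.389, 3.840, 9.462)
t=1.800: state=(4.013, 3.812, 8.533)
t=1.900: state=(3.975, 4.090, 7.814)
t=2.000: state=(4.217, 4.572, 7.450)
t=2.100: state=(4.651, 5.144, 7.518)
t=2.200: state=(5.153, 5.635, 8.008)
t=2.205: state=(5.177, 5.653, 8.042)
compare at T: x=5.177, y=5.653, z=8.042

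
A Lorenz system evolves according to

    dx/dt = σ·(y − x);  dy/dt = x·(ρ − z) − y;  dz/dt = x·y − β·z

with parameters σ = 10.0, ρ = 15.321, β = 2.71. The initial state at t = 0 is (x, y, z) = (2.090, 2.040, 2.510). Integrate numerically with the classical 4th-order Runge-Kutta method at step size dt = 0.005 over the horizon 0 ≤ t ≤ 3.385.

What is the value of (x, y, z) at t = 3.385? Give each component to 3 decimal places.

(x, y, z) = (8.305, 10.581, 12.724)

t=0.000: state=(2.090, 2.040, 2.510)
step 1 (dt=0.005): k1=(-0.500, 24.735, -2.538), k2=(0.131, 24.670, -2.395), k3=(0.113, 24.690, -2.393), k4=(0.729, 24.644, -2.247); state += dt/6·(k1+2k2+2k3+k4)
t=0.005: state=(2.091, 2.163, 2.498)
t=0.010: state=(2.097, 2.287, 2.488)
t=0.015: state=(2.109, 2.410, 2.479)
continuing one RK4 step at a time; state shown every 40 steps (Δt=0.2):
t=0.200: state=(5.614, 9.051, 4.657)
t=0.400: state=(11.586, 10.651, 21.222)
t=0.600: state=(3.436, 0.087, 17.276)
t=0.800: state=(0.604, 0.341, 10.061)
t=1.000: state=(0.766, 1.108, 5.918)
t=1.200: state=(2.248, 3.584, 3.968)
t=1.400: state=(7.222, 10.907, 7.806)
t=1.600: state=(10.194, 7.095, 21.979)
t=1.800: state=(2.749, 0.607, 15.357)
t=2.000: state=(1.262, 1.381, 9.146)
t=2.200: state=(2.503, 3.709, 6.020)
t=2.400: state=(6.803, 9.897, 8.564)
t=2.600: state=(9.901, 7.954, 20.471)
t=2.800: state=(3.709, 1.558, 15.802)
t=3.000: state=(2.211, 2.457, 9.895)
t=3.200: state=(4.089, 5.783, 7.689)
t=3.385: state=(8.305, 10.581, 12.724)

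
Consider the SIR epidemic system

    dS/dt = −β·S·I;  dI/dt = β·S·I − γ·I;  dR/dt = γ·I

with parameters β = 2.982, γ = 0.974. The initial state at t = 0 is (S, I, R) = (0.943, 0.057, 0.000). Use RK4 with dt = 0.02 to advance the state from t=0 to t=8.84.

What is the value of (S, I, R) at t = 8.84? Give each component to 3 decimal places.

(S, I, R) = (0.052, 0.002, 0.946)

t=0.000: state=(0.943, 0.057, 0.000)
step 1 (dt=0.02): k1=(-0.160, 0.105, 0.056), k2=(-0.163, 0.106, 0.057), k3=(-0.163, 0.106, 0.057), k4=(-0.166, 0.108, 0.058); state += dt/6·(k1+2k2+2k3+k4)
t=0.020: state=(0.940, 0.059, 0.001)
t=0.040: state=(0.936, 0.061, 0.002)
t=0.060: state=(0.933, 0.064, 0.004)
continuing one RK4 step at a time; state shown every 25 steps (Δt=0.5):
t=0.500: state=(0.824, 0.132, 0.044)
t=1.000: state=(0.625, 0.241, 0.135)
t=1.500: state=(0.408, 0.318, 0.274)
t=2.000: state=(0.252, 0.317, 0.431)
t=2.500: state=(0.163, 0.263, 0.574)
t=3.000: state=(0.115, 0.198, 0.686)
t=3.500: state=(0.090, 0.142, 0.768)
t=4.000: state=(0.075, 0.098, 0.826)
t=4.500: state=(0.066, 0.067, 0.866)
t=5.000: state=(0.061, 0.045, 0.893)
t=5.500: state=(0.058, 0.030, 0.912)
t=6.000: state=(0.056, 0.020, 0.924)
t=6.500: state=(0.054, 0.014, 0.932)
t=7.000: state=(0.053, 0.009, 0.937)
t=7.500: state=(0.053, 0.006, 0.941)
t=8.000: state=(0.052, 0.004, 0.944)
t=8.500: state=(0.052, 0.003, 0.945)
t=8.840: state=(0.052, 0.002, 0.946)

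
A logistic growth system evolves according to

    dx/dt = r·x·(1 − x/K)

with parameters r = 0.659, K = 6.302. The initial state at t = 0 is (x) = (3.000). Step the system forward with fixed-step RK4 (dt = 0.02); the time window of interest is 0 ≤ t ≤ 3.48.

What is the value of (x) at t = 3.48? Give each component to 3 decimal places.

(x) = (5.672)

t=0.000: state=(3.000)
step 1 (dt=0.02): k1=(1.036), k2=(1.036), k3=(1.036), k4=(1.036); state += dt/6·(k1+2k2+2k3+k4)
t=0.020: state=(3.021)
t=0.040: state=(3.041)
t=0.060: state=(3.062)
continuing one RK4 step at a time; state shown every 10 steps (Δt=0.2):
t=0.200: state=(3.208)
t=0.400: state=(3.415)
t=0.600: state=(3.619)
t=0.800: state=(3.820)
t=1.000: state=(4.015)
t=1.200: state=(4.204)
t=1.400: state=(4.384)
t=1.600: state=(4.555)
t=1.800: state=(4.717)
t=2.000: state=(4.868)
t=2.200: state=(5.009)
t=2.400: state=(5.139)
t=2.600: state=(5.259)
t=2.800: state=(5.368)
t=3.000: state=(5.468)
t=3.200: state=(5.559)
t=3.400: state=(5.641)
t=3.480: state=(5.672)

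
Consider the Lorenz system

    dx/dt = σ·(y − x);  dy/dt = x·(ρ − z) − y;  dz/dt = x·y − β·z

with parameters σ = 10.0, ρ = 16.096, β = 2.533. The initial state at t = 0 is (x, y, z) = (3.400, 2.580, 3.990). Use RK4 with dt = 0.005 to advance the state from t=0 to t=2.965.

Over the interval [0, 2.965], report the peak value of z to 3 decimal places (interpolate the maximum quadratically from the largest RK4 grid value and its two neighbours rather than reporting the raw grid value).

t=0.000: state=(3.400, 2.580, 3.990)
step 1 (dt=0.005): k1=(-8.200, 38.580, -1.335), k2=(-7.030, 38.247, -1.053), k3=(-7.068, 38.281, -1.050), k4=(-5.933, 37.979, -0.769); state += dt/6·(k1+2k2+2k3+k4)
t=0.005: state=(3.365, 2.771, 3.985)
t=0.010: state=(3.340, 2.960, 3.982)
t=0.015: state=(3.326, 3.147, 3.983)
continuing one RK4 step at a time; state shown every 20 steps (Δt=0.1):
t=0.100: state=(4.268, 6.424, 4.572)
t=0.200: state=(7.357, 11.193, 8.149)
t=0.300: state=(10.913, 13.244, 16.982)
t=0.400: state=(10.312, 6.760, 23.409)
t=0.500: state=(5.683, 1.109, 20.711)
t=0.600: state=(2.276, 0.069, 16.215)
t=0.700: state=(0.942, 0.276, 12.604)
t=0.800: state=(0.635, 0.590, 9.812)
t=0.900: state=(0.751, 1.009, 7.663)
t=1.000: state=(1.160, 1.742, 6.063)
t=1.100: state=(1.993, 3.134, 5.042)
t=1.200: state=(3.592, 5.736, 5.001)
t=1.300: state=(6.415, 9.902, 7.380)
t=1.400: state=(10.017, 13.071, 14.579)
t=1.500: state=(10.787, 8.762, 22.341)
t=1.600: state=(6.920, 2.311, 21.554)
t=1.700: state=(3.140, 0.454, 17.222)
t=1.800: state=(1.438, 0.536, 13.449)
t=1.900: state=(1.008, 0.935, 10.513)
t=2.000: state=(1.165, 1.527, 8.274)
t=2.100: state=(1.742, 2.563, 6.681)
t=2.200: state=(2.902, 4.464, 5.901)
t=2.300: state=(5.007, 7.707, 6.711)
t=2.400: state=(8.191, 11.597, 11.022)
t=2.500: state=(10.647, 11.369, 18.915)
t=2.600: state=(8.946, 5.271, 22.239)
t=2.700: state=(4.998, 1.490, 19.147)
t=2.800: state=(2.486, 0.931, 15.200)
t=2.900: state=(1.619, 1.301, 11.983)
t=2.965: state=(1.571, 1.711, 10.305)
largest grid value and its neighbours: z(0.405)=23.44758, z(0.410)=23.45915, z(0.415)=23.44518
parabola through these three points peaks at t≈0.410 with z≈23.45918

max z = 23.459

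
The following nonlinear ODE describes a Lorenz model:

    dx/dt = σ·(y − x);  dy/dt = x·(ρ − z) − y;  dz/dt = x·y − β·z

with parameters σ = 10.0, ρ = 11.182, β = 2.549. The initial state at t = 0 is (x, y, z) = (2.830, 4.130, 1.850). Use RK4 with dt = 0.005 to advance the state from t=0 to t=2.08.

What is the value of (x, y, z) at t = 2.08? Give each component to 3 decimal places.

(x, y, z) = (3.507, 4.168, 7.114)

t=0.000: state=(2.830, 4.130, 1.850)
step 1 (dt=0.005): k1=(13.000, 22.280, 6.972), k2=(13.232, 22.477, 7.221), k3=(13.231, 22.480, 7.224), k4=(13.462, 22.680, 7.479); state += dt/6·(k1+2k2+2k3+k4)
t=0.005: state=(2.896, 4.242, 1.886)
t=0.010: state=(2.965, 4.357, 1.925)
t=0.015: state=(3.035, 4.473, 1.966)
continuing one RK4 step at a time; state shown every 20 steps (Δt=0.1):
t=0.100: state=(4.579, 6.758, 3.228)
t=0.200: state=(7.028, 9.552, 6.811)
t=0.300: state=(8.922, 9.741, 12.494)
t=0.400: state=(8.163, 5.954, 15.880)
t=0.500: state=(5.379, 2.520, 14.746)
t=0.600: state=(3.056, 1.362, 12.083)
t=0.700: state=(1.933, 1.298, 9.634)
t=0.800: state=(1.628, 1.594, 7.684)
t=0.900: state=(1.790, 2.128, 6.231)
t=1.000: state=(2.298, 2.982, 5.286)
t=1.100: state=(3.182, 4.279, 4.975)
t=1.200: state=(4.503, 6.037, 5.621)
t=1.300: state=(6.145, 7.790, 7.680)
t=1.400: state=(7.462, 8.249, 10.954)
t=1.500: state=(7.431, 6.566, 13.526)
t=1.600: state=(6.004, 4.250, 13.680)
t=1.700: state=(4.351, 2.942, 12.182)
t=1.800: state=(3.306, 2.625, 10.341)
t=1.900: state=(2.942, 2.863, 8.749)
t=2.000: state=(3.094, 3.459, 7.610)
t=2.080: state=(3.507, 4.168, 7.114)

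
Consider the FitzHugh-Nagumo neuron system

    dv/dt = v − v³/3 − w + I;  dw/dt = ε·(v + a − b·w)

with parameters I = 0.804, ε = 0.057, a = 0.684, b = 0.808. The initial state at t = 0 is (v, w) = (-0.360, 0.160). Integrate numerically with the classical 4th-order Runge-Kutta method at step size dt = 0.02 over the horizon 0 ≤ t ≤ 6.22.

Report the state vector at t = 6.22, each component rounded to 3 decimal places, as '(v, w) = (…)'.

t=0.000: state=(-0.360, 0.160)
step 1 (dt=0.02): k1=(0.300, 0.011), k2=(0.302, 0.011), k3=(0.302, 0.011), k4=(0.305, 0.011); state += dt/6·(k1+2k2+2k3+k4)
t=0.020: state=(-0.354, 0.160)
t=0.040: state=(-0.348, 0.160)
t=0.060: state=(-0.342, 0.161)
continuing one RK4 step at a time; state shown every 25 steps (Δt=0.5):
t=0.500: state=(-0.173, 0.168)
t=1.000: state=(0.124, 0.182)
t=1.500: state=(0.591, 0.207)
t=2.000: state=(1.194, 0.247)
t=2.500: state=(1.662, 0.301)
t=3.000: state=(1.850, 0.364)
t=3.500: state=(1.891, 0.428)
t=4.000: state=(1.884, 0.490)
t=4.500: state=(1.865, 0.551)
t=5.000: state=(1.842, 0.610)
t=5.500: state=(1.818, 0.667)
t=6.000: state=(1.794, 0.722)
t=6.220: state=(1.783, 0.746)

(v, w) = (1.783, 0.746)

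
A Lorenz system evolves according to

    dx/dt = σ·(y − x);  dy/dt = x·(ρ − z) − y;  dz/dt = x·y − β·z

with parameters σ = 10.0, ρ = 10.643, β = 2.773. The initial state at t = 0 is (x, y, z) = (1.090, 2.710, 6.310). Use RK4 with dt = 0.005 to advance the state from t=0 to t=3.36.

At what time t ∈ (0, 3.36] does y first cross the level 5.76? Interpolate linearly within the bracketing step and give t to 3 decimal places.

t=0.000: state=(1.090, 2.710, 6.310)
step 1 (dt=0.005): k1=(16.200, 2.013, -14.544), k2=(15.845, 2.225, -14.327), k3=(15.859, 2.220, -14.331), k4=(15.518, 2.429, -14.117); state += dt/6·(k1+2k2+2k3+k4)
t=0.005: state=(1.169, 2.721, 6.238)
t=0.010: state=(1.245, 2.734, 6.169)
t=0.015: state=(1.318, 2.749, 6.101)
continuing one RK4 step at a time; state shown every 40 steps (Δt=0.2):
t=0.200: state=(3.328, 4.475, 4.932)
t=0.275: state=(4.281, 5.676, 5.322)
next step: t=0.280: state=(4.351, 5.761, 5.371) — y has crossed 5.76
linear interpolation between t=0.275 (5.67567) and t=0.280 (5.76138) → t≈0.280

t = 0.280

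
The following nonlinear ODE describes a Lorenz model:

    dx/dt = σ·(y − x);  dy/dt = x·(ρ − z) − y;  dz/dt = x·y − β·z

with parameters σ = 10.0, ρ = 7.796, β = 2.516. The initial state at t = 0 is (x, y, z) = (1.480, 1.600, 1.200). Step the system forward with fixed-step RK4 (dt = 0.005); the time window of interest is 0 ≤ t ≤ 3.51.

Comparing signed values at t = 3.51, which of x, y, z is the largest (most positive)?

largest component: z

t=0.000: state=(1.480, 1.600, 1.200)
step 1 (dt=0.005): k1=(1.200, 8.162, -0.651), k2=(1.374, 8.164, -0.612), k3=(1.370, 8.167, -0.612), k4=(1.540, 8.171, -0.572); state += dt/6·(k1+2k2+2k3+k4)
t=0.005: state=(1.487, 1.641, 1.197)
t=0.010: state=(1.495, 1.682, 1.194)
t=0.015: state=(1.505, 1.723, 1.192)
continuing one RK4 step at a time; state shown every 40 steps (Δt=0.2):
t=0.200: state=(2.653, 3.607, 1.569)
t=0.400: state=(5.103, 6.445, 4.209)
t=0.600: state=(6.538, 6.235, 9.146)
t=0.800: state=(4.385, 3.077, 9.470)
t=1.000: state=(2.625, 2.204, 6.999)
t=1.200: state=(2.443, 2.616, 5.133)
t=1.400: state=(3.171, 3.704, 4.492)
t=1.600: state=(4.419, 5.055, 5.420)
t=1.800: state=(5.240, 5.309, 7.448)
t=2.000: state=(4.661, 4.131, 8.237)
t=2.200: state=(3.686, 3.334, 7.323)
t=2.400: state=(3.372, 3.399, 6.224)
t=2.600: state=(3.699, 3.968, 5.796)
t=2.800: state=(4.298, 4.578, 6.240)
t=3.000: state=(4.630, 4.650, 7.098)
t=3.200: state=(4.395, 4.180, 7.445)
t=3.400: state=(3.968, 3.798, 7.078)
t=3.510: state=(3.831, 3.756, 6.774)
compare at T: x=3.831, y=3.756, z=6.774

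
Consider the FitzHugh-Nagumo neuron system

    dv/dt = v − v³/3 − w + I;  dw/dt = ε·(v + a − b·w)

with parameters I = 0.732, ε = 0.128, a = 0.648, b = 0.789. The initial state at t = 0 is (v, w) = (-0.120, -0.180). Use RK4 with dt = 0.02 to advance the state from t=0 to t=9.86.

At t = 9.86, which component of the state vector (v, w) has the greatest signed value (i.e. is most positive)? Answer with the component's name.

largest component: w

t=0.000: state=(-0.120, -0.180)
step 1 (dt=0.02): k1=(0.793, 0.086), k2=(0.800, 0.087), k3=(0.800, 0.087), k4=(0.807, 0.088); state += dt/6·(k1+2k2+2k3+k4)
t=0.020: state=(-0.104, -0.178)
t=0.040: state=(-0.088, -0.176)
t=0.060: state=(-0.071, -0.175)
continuing one RK4 step at a time; state shown every 25 steps (Δt=0.5):
t=0.500: state=(0.377, -0.124)
t=1.000: state=(1.065, -0.033)
t=1.500: state=(1.647, 0.096)
t=2.000: state=(1.870, 0.243)
t=2.500: state=(1.896, 0.390)
t=3.000: state=(1.863, 0.528)
t=3.500: state=(1.814, 0.658)
t=4.000: state=(1.762, 0.777)
t=4.500: state=(1.708, 0.888)
t=5.000: state=(1.653, 0.989)
t=5.500: state=(1.598, 1.082)
t=6.000: state=(1.541, 1.168)
t=6.500: state=(1.483, 1.245)
t=7.000: state=(1.424, 1.315)
t=7.500: state=(1.362, 1.377)
t=8.000: state=(1.298, 1.433)
t=8.500: state=(1.230, 1.482)
t=9.000: state=(1.157, 1.524)
t=9.500: state=(1.078, 1.559)
t=9.860: state=(1.016, 1.580)
compare at T: v=1.016, w=1.580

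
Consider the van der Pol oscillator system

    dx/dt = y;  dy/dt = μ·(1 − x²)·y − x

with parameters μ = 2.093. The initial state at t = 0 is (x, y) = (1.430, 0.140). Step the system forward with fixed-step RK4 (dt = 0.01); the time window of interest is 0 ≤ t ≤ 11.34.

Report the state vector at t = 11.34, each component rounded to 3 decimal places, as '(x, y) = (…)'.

t=0.000: state=(1.430, 0.140)
step 1 (dt=0.01): k1=(0.140, -1.736), k2=(0.131, -1.718), k3=(0.131, -1.719), k4=(0.123, -1.701); state += dt/6·(k1+2k2+2k3+k4)
t=0.010: state=(1.431, 0.123)
t=0.020: state=(1.432, 0.106)
t=0.030: state=(1.433, 0.089)
continuing one RK4 step at a time; state shown every 50 steps (Δt=0.5):
t=0.500: state=(1.344, -0.397)
t=1.000: state=(1.063, -0.739)
t=1.500: state=(0.536, -1.527)
t=2.000: state=(-0.765, -3.824)
t=2.500: state=(-1.986, -0.458)
t=3.000: state=(-1.944, 0.290)
t=3.500: state=(-1.778, 0.365)
t=4.000: state=(-1.578, 0.443)
t=4.500: state=(-1.325, 0.584)
t=5.000: state=(-0.963, 0.920)
t=5.500: state=(-0.279, 2.078)
t=6.000: state=(1.345, 3.539)
t=6.500: state=(2.020, -0.024)
t=7.000: state=(1.904, -0.319)
t=7.500: state=(1.729, -0.383)
t=8.000: state=(1.518, -0.471)
t=8.500: state=(1.245, -0.643)
t=9.000: state=(0.832, -1.092)
t=9.500: state=(-0.037, -2.740)
t=10.000: state=(-1.730, -2.227)
t=10.500: state=(-2.005, 0.190)
t=11.000: state=(-1.861, 0.337)
t=11.340: state=(-1.740, 0.379)

(x, y) = (-1.740, 0.379)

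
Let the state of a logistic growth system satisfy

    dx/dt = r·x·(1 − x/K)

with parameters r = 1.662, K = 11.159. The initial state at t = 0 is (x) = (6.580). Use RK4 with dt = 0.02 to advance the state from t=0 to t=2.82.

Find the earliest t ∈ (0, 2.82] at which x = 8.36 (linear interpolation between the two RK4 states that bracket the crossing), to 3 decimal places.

t=0.000: state=(6.580)
step 1 (dt=0.02): k1=(4.487), k2=(4.474), k3=(4.474), k4=(4.460); state += dt/6·(k1+2k2+2k3+k4)
t=0.020: state=(6.669)
t=0.040: state=(6.758)
t=0.060: state=(6.847)
continuing one RK4 step at a time; state shown every 5 steps (Δt=0.1):
t=0.100: state=(7.021)
t=0.200: state=(7.444)
t=0.300: state=(7.844)
t=0.400: state=(8.218)
t=0.440: state=(8.359)
next step: t=0.460: state=(8.428) — x has crossed 8.36
linear interpolation between t=0.440 (8.35924) and t=0.460 (8.42838) → t≈0.440

t = 0.440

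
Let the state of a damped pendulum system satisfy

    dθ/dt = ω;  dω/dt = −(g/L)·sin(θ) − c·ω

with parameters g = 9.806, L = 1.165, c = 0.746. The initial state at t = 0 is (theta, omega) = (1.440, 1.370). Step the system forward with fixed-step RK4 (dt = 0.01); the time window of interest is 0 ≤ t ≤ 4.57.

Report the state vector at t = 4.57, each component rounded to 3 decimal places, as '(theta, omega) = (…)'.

(theta, omega) = (0.235, 0.366)

t=0.000: state=(1.440, 1.370)
step 1 (dt=0.01): k1=(1.370, -9.367), k2=(1.323, -9.340), k3=(1.323, -9.340), k4=(1.277, -9.311); state += dt/6·(k1+2k2+2k3+k4)
t=0.010: state=(1.453, 1.277)
t=0.020: state=(1.466, 1.184)
t=0.030: state=(1.477, 1.092)
continuing one RK4 step at a time; state shown every 20 steps (Δt=0.2):
t=0.200: state=(1.535, -0.381)
t=0.400: state=(1.305, -1.875)
t=0.600: state=(0.810, -2.973)
t=0.800: state=(0.168, -3.279)
t=1.000: state=(-0.434, -2.592)
t=1.200: state=(-0.827, -1.284)
t=1.400: state=(-0.941, 0.127)
t=1.600: state=(-0.791, 1.317)
t=1.800: state=(-0.445, 2.046)
t=2.000: state=(-0.017, 2.111)
t=2.200: state=(0.356, 1.534)
t=2.400: state=(0.572, 0.597)
t=2.600: state=(0.593, -0.368)
t=2.800: state=(0.441, -1.103)
t=3.000: state=(0.180, -1.429)
t=3.200: state=(-0.099, -1.285)
t=3.400: state=(-0.310, -0.773)
t=3.600: state=(-0.398, -0.106)
t=3.800: state=(-0.356, 0.498)
t=4.000: state=(-0.214, 0.876)
t=4.200: state=(-0.027, 0.940)
t=4.400: state=(0.142, 0.711)
t=4.570: state=(0.235, 0.366)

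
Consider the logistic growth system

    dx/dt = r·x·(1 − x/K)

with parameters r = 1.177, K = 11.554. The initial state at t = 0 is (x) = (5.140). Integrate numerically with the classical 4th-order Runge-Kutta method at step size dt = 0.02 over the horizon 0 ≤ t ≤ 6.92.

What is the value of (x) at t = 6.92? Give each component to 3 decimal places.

(x) = (11.550)

t=0.000: state=(5.140)
step 1 (dt=0.02): k1=(3.358), k2=(3.363), k3=(3.363), k4=(3.367); state += dt/6·(k1+2k2+2k3+k4)
t=0.020: state=(5.207)
t=0.040: state=(5.275)
t=0.060: state=(5.342)
continuing one RK4 step at a time; state shown every 25 steps (Δt=0.5):
t=0.500: state=(6.826)
t=1.000: state=(8.345)
t=1.500: state=(9.521)
t=2.000: state=(10.330)
t=2.500: state=(10.841)
t=3.000: state=(11.147)
t=3.500: state=(11.324)
t=4.000: state=(11.425)
t=4.500: state=(11.482)
t=5.000: state=(11.514)
t=5.500: state=(11.532)
t=6.000: state=(11.542)
t=6.500: state=(11.547)
t=6.920: state=(11.550)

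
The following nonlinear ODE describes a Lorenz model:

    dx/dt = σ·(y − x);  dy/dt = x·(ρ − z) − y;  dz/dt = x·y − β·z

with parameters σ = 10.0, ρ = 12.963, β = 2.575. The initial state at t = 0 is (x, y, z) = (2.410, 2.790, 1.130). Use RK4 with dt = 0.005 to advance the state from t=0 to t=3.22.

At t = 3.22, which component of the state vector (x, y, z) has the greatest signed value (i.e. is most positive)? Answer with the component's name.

t=0.000: state=(2.410, 2.790, 1.130)
step 1 (dt=0.005): k1=(3.800, 25.728, 3.814), k2=(4.348, 25.753, 3.972), k3=(4.335, 25.768, 3.975), k4=(4.872, 25.807, 4.137); state += dt/6·(k1+2k2+2k3+k4)
t=0.005: state=(2.432, 2.919, 1.150)
t=0.010: state=(2.459, 3.048, 1.171)
t=0.015: state=(2.491, 3.178, 1.195)
continuing one RK4 step at a time; state shown every 40 steps (Δt=0.2):
t=0.200: state=(6.379, 9.666, 5.007)
t=0.400: state=(10.057, 8.043, 18.864)
t=0.600: state=(3.026, 0.486, 14.611)
t=0.800: state=(0.842, 0.650, 8.831)
t=1.000: state=(1.114, 1.520, 5.428)
t=1.200: state=(2.693, 4.004, 4.049)
t=1.400: state=(6.839, 9.494, 7.750)
t=1.600: state=(8.783, 6.873, 17.519)
t=1.800: state=(3.521, 1.658, 13.793)
t=2.000: state=(2.028, 2.088, 8.883)
t=2.200: state=(3.143, 4.202, 6.526)
t=2.400: state=(6.311, 8.241, 8.728)
t=2.600: state=(8.115, 7.218, 15.631)
t=2.800: state=(4.547, 2.935, 13.926)
t=3.000: state=(3.087, 3.120, 9.851)
t=3.200: state=(4.225, 5.275, 8.214)
t=3.220: state=(4.443, 5.576, 8.260)
compare at T: x=4.443, y=5.576, z=8.260

largest component: z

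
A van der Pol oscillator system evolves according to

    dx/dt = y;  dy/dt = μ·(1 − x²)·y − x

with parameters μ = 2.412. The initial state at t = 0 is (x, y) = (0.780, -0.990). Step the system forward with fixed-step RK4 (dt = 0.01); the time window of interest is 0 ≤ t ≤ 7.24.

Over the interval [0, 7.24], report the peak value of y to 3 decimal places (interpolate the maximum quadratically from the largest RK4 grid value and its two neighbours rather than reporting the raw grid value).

max y = 4.325

t=0.000: state=(0.780, -0.990)
step 1 (dt=0.01): k1=(-0.990, -1.715), k2=(-0.999, -1.737), k3=(-0.999, -1.737), k4=(-1.007, -1.759); state += dt/6·(k1+2k2+2k3+k4)
t=0.010: state=(0.770, -1.007)
t=0.020: state=(0.760, -1.025)
t=0.030: state=(0.750, -1.043)
continuing one RK4 step at a time; state shown every 25 steps (Δt=0.25):
t=0.250: state=(0.464, -1.609)
t=0.500: state=(-0.081, -2.898)
t=0.750: state=(-1.005, -4.183)
t=1.000: state=(-1.812, -1.797)
t=1.250: state=(-2.001, -0.107)
t=1.500: state=(-1.976, 0.215)
t=1.750: state=(-1.913, 0.277)
t=2.000: state=(-1.840, 0.304)
t=2.250: state=(-1.762, 0.327)
t=2.500: state=(-1.676, 0.355)
t=2.750: state=(-1.583, 0.391)
t=3.000: state=(-1.480, 0.438)
t=3.250: state=(-1.363, 0.505)
t=3.500: state=(-1.225, 0.604)
t=3.750: state=(-1.055, 0.767)
t=4.000: state=(-0.831, 1.062)
t=4.250: state=(-0.499, 1.670)
t=4.500: state=(0.064, 2.989)
t=4.750: state=(1.019, 4.314)
t=5.000: state=(1.839, 1.773)
t=5.250: state=(2.021, 0.086)
t=5.500: state=(1.993, -0.217)
t=5.750: state=(1.930, -0.275)
t=6.000: state=(1.858, -0.299)
t=6.250: state=(1.781, -0.322)
t=6.500: state=(1.697, -0.348)
t=6.750: state=(1.606, -0.382)
t=7.000: state=(1.505, -0.426)
t=7.240: state=(1.396, -0.484)
largest grid value and its neighbours: y(4.720)=4.31525, y(4.730)=4.32395, y(4.740)=4.32383
parabola through these three points peaks at t≈4.735 with y≈4.32499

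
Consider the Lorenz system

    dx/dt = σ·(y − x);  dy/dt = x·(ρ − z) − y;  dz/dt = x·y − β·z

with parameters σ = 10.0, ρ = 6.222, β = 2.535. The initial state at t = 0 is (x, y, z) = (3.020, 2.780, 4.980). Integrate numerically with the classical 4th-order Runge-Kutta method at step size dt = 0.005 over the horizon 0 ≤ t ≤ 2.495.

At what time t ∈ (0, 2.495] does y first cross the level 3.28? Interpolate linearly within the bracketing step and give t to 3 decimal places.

t=0.000: state=(3.020, 2.780, 4.980)
step 1 (dt=0.005): k1=(-2.400, 0.971, -4.229), k2=(-2.316, 0.993, -4.211), k3=(-2.317, 0.993, -4.211), k4=(-2.234, 1.015, -4.193); state += dt/6·(k1+2k2+2k3+k4)
t=0.005: state=(3.008, 2.785, 4.959)
t=0.010: state=(2.998, 2.790, 4.938)
t=0.015: state=(2.988, 2.796, 4.917)
continuing one RK4 step at a time; state shown every 20 steps (Δt=0.1):
t=0.100: state=(2.915, 2.919, 4.605)
t=0.200: state=(2.993, 3.133, 4.361)
t=0.255: state=(3.084, 3.274, 4.293)
next step: t=0.260: state=(3.094, 3.287, 4.289) — y has crossed 3.28
linear interpolation between t=0.255 (3.27391) and t=0.260 (3.28733) → t≈0.257

t = 0.257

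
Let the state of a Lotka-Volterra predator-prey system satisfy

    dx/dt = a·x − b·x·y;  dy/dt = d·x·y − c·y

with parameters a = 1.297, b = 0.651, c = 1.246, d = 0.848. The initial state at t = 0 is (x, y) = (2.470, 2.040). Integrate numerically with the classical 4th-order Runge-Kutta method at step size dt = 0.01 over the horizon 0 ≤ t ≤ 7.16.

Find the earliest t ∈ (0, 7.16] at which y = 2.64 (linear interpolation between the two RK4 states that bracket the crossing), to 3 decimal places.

t = 0.324

t=0.000: state=(2.470, 2.040)
step 1 (dt=0.01): k1=(-0.077, 1.731), k2=(-0.091, 1.738), k3=(-0.091, 1.738), k4=(-0.105, 1.744); state += dt/6·(k1+2k2+2k3+k4)
t=0.010: state=(2.469, 2.057)
t=0.020: state=(2.468, 2.075)
t=0.030: state=(2.466, 2.093)
continuing one RK4 step at a time; state shown every 25 steps (Δt=0.25):
t=0.250: state=(2.362, 2.501)
t=0.320: state=(2.301, 2.633)
next step: t=0.330: state=(2.291, 2.651) — y has crossed 2.64
linear interpolation between t=0.320 (2.63271) and t=0.330 (2.65123) → t≈0.324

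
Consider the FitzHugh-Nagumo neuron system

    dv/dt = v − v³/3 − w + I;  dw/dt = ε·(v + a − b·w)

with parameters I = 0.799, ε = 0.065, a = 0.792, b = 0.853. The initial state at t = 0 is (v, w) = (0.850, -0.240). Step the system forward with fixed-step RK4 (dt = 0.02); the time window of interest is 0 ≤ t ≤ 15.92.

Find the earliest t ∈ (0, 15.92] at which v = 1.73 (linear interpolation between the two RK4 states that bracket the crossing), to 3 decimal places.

t=0.000: state=(0.850, -0.240)
step 1 (dt=0.02): k1=(1.684, 0.120), k2=(1.688, 0.121), k3=(1.688, 0.121), k4=(1.690, 0.122); state += dt/6·(k1+2k2+2k3+k4)
t=0.020: state=(0.884, -0.238)
t=0.040: state=(0.918, -0.235)
t=0.060: state=(0.952, -0.233)
t=0.600: state=(1.725, -0.151)
next step: t=0.620: state=(1.744, -0.147) — v has crossed 1.73
linear interpolation between t=0.600 (1.72522) and t=0.620 (1.74407) → t≈0.605

t = 0.605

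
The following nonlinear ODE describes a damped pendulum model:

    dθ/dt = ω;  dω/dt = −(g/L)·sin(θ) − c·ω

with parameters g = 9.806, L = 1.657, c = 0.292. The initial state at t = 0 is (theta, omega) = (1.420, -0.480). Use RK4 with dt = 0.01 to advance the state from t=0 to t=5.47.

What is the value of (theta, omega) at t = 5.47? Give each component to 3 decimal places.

(theta, omega) = (0.613, -0.097)

t=0.000: state=(1.420, -0.480)
step 1 (dt=0.01): k1=(-0.480, -5.711), k2=(-0.509, -5.700), k3=(-0.509, -5.700), k4=(-0.537, -5.689); state += dt/6·(k1+2k2+2k3+k4)
t=0.010: state=(1.415, -0.537)
t=0.020: state=(1.409, -0.594)
t=0.030: state=(1.403, -0.650)
continuing one RK4 step at a time; state shown every 20 steps (Δt=0.2):
t=0.200: state=(1.213, -1.568)
t=0.400: state=(0.806, -2.454)
t=0.600: state=(0.261, -2.897)
t=0.800: state=(-0.309, -2.698)
t=1.000: state=(-0.780, -1.940)
t=1.200: state=(-1.067, -0.903)
t=1.400: state=(-1.138, 0.183)
t=1.600: state=(-0.999, 1.188)
t=1.800: state=(-0.677, 1.981)
t=2.000: state=(-0.233, 2.374)
t=2.200: state=(0.236, 2.233)
t=2.400: state=(0.628, 1.615)
t=2.600: state=(0.865, 0.731)
t=2.800: state=(0.916, -0.215)
t=3.000: state=(0.784, -1.077)
t=3.200: state=(0.501, -1.710)
t=3.400: state=(0.125, -1.968)
t=3.600: state=(-0.256, -1.776)
t=3.800: state=(-0.560, -1.209)
t=4.000: state=(-0.726, -0.439)
t=4.200: state=(-0.733, 0.364)
t=4.400: state=(-0.588, 1.058)
t=4.600: state=(-0.326, 1.510)
t=4.800: state=(-0.008, 1.615)
t=5.000: state=(0.295, 1.353)
t=5.200: state=(0.515, 0.813)
t=5.400: state=(0.612, 0.142)
t=5.470: state=(0.613, -0.097)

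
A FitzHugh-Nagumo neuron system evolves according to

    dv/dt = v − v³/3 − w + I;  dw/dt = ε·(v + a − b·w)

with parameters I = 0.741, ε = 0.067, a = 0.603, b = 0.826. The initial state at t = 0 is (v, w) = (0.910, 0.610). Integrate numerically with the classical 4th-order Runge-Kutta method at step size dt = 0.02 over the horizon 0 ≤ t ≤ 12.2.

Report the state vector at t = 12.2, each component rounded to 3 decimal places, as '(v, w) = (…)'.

t=0.000: state=(0.910, 0.610)
step 1 (dt=0.02): k1=(0.790, 0.068), k2=(0.790, 0.068), k3=(0.790, 0.068), k4=(0.791, 0.069); state += dt/6·(k1+2k2+2k3+k4)
t=0.020: state=(0.926, 0.611)
t=0.040: state=(0.942, 0.613)
t=0.060: state=(0.957, 0.614)
continuing one RK4 step at a time; state shown every 25 steps (Δt=0.5):
t=0.500: state=(1.287, 0.650)
t=1.000: state=(1.545, 0.699)
t=1.500: state=(1.659, 0.753)
t=2.000: state=(1.690, 0.808)
t=2.500: state=(1.684, 0.862)
t=3.000: state=(1.665, 0.914)
t=3.500: state=(1.640, 0.963)
t=4.000: state=(1.613, 1.011)
t=4.500: state=(1.585, 1.056)
t=5.000: state=(1.556, 1.099)
t=5.500: state=(1.527, 1.140)
t=6.000: state=(1.498, 1.178)
t=6.500: state=(1.468, 1.215)
t=7.000: state=(1.437, 1.250)
t=7.500: state=(1.406, 1.283)
t=8.000: state=(1.375, 1.314)
t=8.500: state=(1.342, 1.343)
t=9.000: state=(1.309, 1.370)
t=9.500: state=(1.275, 1.395)
t=10.000: state=(1.239, 1.418)
t=10.500: state=(1.202, 1.440)
t=11.000: state=(1.163, 1.460)
t=11.500: state=(1.122, 1.477)
t=12.000: state=(1.078, 1.493)
t=12.200: state=(1.059, 1.499)

(v, w) = (1.059, 1.499)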